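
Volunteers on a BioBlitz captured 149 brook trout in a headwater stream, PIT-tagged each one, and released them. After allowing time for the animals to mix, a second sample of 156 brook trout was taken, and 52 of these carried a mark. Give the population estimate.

N = 447

The marked fraction in the recapture sample should equal the marked fraction in the population: 52/156 = 149/N.
N = (149 × 156) / 52 = 23244 / 52 = 447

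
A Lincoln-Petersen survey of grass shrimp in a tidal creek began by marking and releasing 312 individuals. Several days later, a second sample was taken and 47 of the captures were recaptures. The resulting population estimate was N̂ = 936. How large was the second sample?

C = 141

From N = M·C/R: C = N·R / M = 936·47 / 312 = 43992 / 312 = 141.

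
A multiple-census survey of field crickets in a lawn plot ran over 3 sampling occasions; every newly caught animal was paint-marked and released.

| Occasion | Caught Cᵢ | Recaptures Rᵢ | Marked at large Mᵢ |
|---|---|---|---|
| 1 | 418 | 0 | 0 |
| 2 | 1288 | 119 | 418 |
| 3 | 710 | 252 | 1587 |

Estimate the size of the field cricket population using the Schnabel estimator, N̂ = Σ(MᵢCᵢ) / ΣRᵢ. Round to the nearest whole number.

Σ MᵢCᵢ = 0·418 + 418·1288 + 1587·710 = 0 + 538384 + 1126770 = 1665154
Σ Rᵢ = 0 + 119 + 252 = 371
N̂ = 1665154 / 371 ≈ 4488.3 → 4488

N ≈ 4488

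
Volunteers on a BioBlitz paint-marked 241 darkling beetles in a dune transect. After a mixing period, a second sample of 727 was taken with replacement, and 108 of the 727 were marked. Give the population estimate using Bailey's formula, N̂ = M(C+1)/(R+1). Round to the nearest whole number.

N̂ = 241·(727+1)/(108+1) = 241·728/109 = 175448/109 ≈ 1609.6 → 1610

N ≈ 1610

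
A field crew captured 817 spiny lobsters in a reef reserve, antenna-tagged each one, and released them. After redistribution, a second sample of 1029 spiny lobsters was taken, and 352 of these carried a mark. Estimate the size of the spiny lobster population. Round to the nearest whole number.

Lincoln-Petersen assumes M/N = R/C, so N = M·C / R.
N = (817 × 1029) / 352 = 840693 / 352 ≈ 2388.3 → 2388

N ≈ 2388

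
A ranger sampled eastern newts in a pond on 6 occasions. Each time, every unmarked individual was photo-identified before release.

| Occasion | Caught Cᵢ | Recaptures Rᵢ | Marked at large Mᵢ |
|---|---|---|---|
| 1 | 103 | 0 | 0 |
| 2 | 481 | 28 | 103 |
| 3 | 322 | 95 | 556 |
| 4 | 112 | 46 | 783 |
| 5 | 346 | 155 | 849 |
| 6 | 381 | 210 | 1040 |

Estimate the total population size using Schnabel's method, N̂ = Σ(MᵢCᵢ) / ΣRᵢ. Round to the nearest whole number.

N ≈ 1884

Σ MᵢCᵢ = 0·103 + 103·481 + 556·322 + 783·112 + 849·346 + 1040·381 = 0 + 49543 + 179032 + 87696 + 293754 + 396240 = 1006265
Σ Rᵢ = 0 + 28 + 95 + 46 + 155 + 210 = 534
N̂ = 1006265 / 534 ≈ 1884.4 → 1884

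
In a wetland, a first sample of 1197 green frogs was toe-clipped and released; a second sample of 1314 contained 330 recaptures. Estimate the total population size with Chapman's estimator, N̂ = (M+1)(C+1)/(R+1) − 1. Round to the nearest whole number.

N̂ = (1197+1)(1314+1)/(330+1) − 1 = 1198·1315/331 − 1
= 1575370/331 − 1 ≈ 4759.4 − 1 ≈ 4758.4 → 4758

N ≈ 4758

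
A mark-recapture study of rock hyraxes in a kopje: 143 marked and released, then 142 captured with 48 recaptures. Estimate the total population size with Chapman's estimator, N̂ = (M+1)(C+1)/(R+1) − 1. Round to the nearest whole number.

N̂ = (143+1)(142+1)/(48+1) − 1 = 144·143/49 − 1
= 20592/49 − 1 ≈ 420.2 − 1 ≈ 419.2 → 419

N ≈ 419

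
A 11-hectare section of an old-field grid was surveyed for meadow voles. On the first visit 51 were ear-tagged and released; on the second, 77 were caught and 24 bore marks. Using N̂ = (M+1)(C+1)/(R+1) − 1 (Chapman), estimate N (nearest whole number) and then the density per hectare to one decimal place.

density ≈ 14.6 meadow voles per hectare

N̂ = 52·78/25 − 1 = 4056/25 − 1 ≈ 161.2 → 161
Density = N̂ / area = 161 / 11 ≈ 14.64 → 14.6 per hectare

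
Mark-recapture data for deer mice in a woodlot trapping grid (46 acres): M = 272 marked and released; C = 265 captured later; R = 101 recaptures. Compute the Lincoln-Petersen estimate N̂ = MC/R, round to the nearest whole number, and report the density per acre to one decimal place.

density ≈ 15.5 deer mice per acre

N̂ = 272·265/101 = 72080/101 ≈ 713.7 → 714
Density = N̂ / area = 714 / 46 ≈ 15.52 → 15.5 per acre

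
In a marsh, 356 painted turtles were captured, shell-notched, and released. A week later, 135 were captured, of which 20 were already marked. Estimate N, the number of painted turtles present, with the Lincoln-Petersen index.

N = 2403

N = (356 × 135) / 20 = 48060 / 20 = 2403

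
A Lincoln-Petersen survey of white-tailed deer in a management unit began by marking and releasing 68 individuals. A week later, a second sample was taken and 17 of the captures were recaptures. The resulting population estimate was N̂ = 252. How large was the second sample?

From N = M·C/R: C = N·R / M = 252·17 / 68 = 4284 / 68 = 63.

C = 63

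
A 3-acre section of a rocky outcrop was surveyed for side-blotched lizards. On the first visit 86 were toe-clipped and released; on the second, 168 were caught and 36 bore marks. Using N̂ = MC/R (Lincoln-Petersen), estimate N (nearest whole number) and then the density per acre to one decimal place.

N̂ = 86·168/36 = 14448/36 ≈ 401.3 → 401
Density = N̂ / area = 401 / 3 ≈ 133.67 → 133.7 per acre

density ≈ 133.7 side-blotched lizards per acre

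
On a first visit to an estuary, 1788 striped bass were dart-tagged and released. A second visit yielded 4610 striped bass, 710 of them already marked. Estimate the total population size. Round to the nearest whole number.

N = (1788 × 4610) / 710 = 8242680 / 710 ≈ 11609.4 → 11609

N ≈ 11,609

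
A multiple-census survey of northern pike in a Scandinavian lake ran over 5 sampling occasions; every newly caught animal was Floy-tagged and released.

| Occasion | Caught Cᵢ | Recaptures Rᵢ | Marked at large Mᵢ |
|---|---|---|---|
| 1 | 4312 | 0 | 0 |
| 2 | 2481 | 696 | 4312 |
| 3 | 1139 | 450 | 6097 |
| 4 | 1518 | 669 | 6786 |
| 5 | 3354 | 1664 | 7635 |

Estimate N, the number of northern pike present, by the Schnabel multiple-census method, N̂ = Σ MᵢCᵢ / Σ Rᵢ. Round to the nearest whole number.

Σ MᵢCᵢ = 0·4312 + 4312·2481 + 6097·1139 + 6786·1518 + 7635·3354 = 0 + 10698072 + 6944483 + 10301148 + 25607790 = 53551493
Σ Rᵢ = 0 + 696 + 450 + 669 + 1664 = 3479
N̂ = 53551493 / 3479 ≈ 15392.8 → 15393

N ≈ 15,393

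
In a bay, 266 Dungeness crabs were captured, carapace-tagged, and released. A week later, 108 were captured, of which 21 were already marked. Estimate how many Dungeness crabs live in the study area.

N = 1368

N = (266 × 108) / 21 = 28728 / 21 = 1368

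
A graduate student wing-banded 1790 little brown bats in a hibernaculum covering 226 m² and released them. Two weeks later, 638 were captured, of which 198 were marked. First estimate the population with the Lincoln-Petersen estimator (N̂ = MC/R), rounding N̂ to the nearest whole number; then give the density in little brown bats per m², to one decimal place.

density ≈ 25.5 little brown bats per m²

N̂ = 1790·638/198 = 1142020/198 ≈ 5767.8 → 5768
Density = N̂ / area = 5768 / 226 ≈ 25.52 → 25.5 per m²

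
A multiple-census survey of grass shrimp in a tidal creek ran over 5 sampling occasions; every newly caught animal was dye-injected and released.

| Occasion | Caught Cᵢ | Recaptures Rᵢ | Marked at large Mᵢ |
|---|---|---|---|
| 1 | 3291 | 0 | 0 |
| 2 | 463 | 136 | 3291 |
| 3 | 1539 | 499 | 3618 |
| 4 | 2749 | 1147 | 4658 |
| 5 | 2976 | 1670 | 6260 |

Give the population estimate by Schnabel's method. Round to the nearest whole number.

N ≈ 11,161

Σ MᵢCᵢ = 0·3291 + 3291·463 + 3618·1539 + 4658·2749 + 6260·2976 = 0 + 1523733 + 5568102 + 12804842 + 18629760 = 38526437
Σ Rᵢ = 0 + 136 + 499 + 1147 + 1670 = 3452
N̂ = 38526437 / 3452 ≈ 11160.6 → 11161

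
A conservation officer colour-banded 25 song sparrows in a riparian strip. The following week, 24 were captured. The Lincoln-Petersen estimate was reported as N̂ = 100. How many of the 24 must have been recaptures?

From N = M·C/R: R = M·C / N = 25·24 / 100 = 600 / 100 = 6.

R = 6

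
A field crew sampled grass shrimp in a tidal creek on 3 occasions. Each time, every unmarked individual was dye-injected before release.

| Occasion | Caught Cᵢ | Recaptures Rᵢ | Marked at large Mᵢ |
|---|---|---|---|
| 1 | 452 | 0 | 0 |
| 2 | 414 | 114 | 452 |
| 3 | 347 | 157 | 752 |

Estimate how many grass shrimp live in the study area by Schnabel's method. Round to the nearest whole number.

N ≈ 1653

Σ MᵢCᵢ = 0·452 + 452·414 + 752·347 = 0 + 187128 + 260944 = 448072
Σ Rᵢ = 0 + 114 + 157 = 271
N̂ = 448072 / 271 ≈ 1653.4 → 1653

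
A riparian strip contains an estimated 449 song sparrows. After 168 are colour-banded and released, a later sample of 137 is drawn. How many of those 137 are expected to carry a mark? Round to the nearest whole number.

Expected recaptures E[R] = M·C / N.
E[R] = 168 × 137 / 449 = 23016 / 449 ≈ 51.3 → 51

expected recaptures ≈ 51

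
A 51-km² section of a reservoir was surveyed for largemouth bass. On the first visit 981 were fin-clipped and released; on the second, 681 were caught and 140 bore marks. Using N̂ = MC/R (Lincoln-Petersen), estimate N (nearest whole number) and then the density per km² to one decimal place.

N̂ = 981·681/140 = 668061/140 ≈ 4771.9 → 4772
Density = N̂ / area = 4772 / 51 ≈ 93.57 → 93.6 per km²

density ≈ 93.6 largemouth bass per km²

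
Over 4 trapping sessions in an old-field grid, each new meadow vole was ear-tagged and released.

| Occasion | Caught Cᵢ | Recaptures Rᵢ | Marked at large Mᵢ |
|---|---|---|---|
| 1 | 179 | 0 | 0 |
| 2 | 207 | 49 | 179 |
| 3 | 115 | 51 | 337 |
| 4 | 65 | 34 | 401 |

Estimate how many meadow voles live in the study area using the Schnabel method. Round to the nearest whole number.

N ≈ 760

Σ MᵢCᵢ = 0·179 + 179·207 + 337·115 + 401·65 = 0 + 37053 + 38755 + 26065 = 101873
Σ Rᵢ = 0 + 49 + 51 + 34 = 134
N̂ = 101873 / 134 ≈ 760.2 → 760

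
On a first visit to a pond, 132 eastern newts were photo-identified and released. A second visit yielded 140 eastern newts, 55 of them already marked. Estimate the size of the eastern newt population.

N = (132 × 140) / 55 = 18480 / 55 = 336

N = 336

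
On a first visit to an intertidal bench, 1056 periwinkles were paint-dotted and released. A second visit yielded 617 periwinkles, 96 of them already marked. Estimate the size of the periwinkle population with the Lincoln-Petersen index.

Lincoln-Petersen assumes M/N = R/C, so N = M·C / R.
N = (1056 × 617) / 96 = 651552 / 96 = 6787

N = 6787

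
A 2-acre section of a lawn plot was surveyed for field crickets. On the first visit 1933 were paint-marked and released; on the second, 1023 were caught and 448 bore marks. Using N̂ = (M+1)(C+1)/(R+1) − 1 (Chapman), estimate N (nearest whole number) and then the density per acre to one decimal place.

N̂ = 1934·1024/449 − 1 = 1980416/449 − 1 ≈ 4409.7 → 4410
Density = N̂ / area = 4410 / 2 = 2205.0 per acre

density ≈ 2205.0 field crickets per acre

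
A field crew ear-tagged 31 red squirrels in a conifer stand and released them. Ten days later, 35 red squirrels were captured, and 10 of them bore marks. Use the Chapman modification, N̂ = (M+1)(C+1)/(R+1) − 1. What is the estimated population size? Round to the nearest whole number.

N ≈ 104

N̂ = (31+1)(35+1)/(10+1) − 1 = 32·36/11 − 1
= 1152/11 − 1 ≈ 104.7 − 1 ≈ 103.7 → 104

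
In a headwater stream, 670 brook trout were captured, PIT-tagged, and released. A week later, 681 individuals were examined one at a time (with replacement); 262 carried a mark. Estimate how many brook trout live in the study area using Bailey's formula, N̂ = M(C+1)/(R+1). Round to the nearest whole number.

N ≈ 1737

N̂ = 670·(681+1)/(262+1) = 670·682/263 = 456940/263 ≈ 1737.4 → 1737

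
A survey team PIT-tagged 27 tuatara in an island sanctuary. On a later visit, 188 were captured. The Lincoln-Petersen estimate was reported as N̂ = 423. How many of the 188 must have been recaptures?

R = 12

From N = M·C/R: R = M·C / N = 27·188 / 423 = 5076 / 423 = 12.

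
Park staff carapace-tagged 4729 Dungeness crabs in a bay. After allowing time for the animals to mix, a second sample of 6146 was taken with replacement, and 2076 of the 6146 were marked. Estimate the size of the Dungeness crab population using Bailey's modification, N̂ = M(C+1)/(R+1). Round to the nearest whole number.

N ≈ 13,996

N̂ = 4729·(6146+1)/(2076+1) = 4729·6147/2077 = 29069163/2077 ≈ 13995.7 → 13996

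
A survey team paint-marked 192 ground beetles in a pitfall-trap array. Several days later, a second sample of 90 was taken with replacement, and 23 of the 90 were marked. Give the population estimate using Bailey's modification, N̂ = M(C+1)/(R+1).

N̂ = 192·(90+1)/(23+1) = 192·91/24 = 17472/24 = 728

N = 728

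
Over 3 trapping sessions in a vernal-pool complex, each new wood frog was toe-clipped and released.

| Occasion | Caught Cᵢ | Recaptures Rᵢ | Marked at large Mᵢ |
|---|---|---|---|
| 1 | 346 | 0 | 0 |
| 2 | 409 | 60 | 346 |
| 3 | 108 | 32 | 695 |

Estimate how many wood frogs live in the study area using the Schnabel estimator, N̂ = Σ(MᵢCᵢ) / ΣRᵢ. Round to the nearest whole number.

N ≈ 2354

Σ MᵢCᵢ = 0·346 + 346·409 + 695·108 = 0 + 141514 + 75060 = 216574
Σ Rᵢ = 0 + 60 + 32 = 92
N̂ = 216574 / 92 ≈ 2354.1 → 2354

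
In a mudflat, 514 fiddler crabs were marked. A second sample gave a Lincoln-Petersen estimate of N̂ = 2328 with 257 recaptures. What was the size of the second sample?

C = 1164

From N = M·C/R: C = N·R / M = 2328·257 / 514 = 598296 / 514 = 1164.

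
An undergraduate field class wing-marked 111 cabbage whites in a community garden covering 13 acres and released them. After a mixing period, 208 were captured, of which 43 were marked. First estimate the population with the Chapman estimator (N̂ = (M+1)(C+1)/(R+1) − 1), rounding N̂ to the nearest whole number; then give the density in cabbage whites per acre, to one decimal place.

density ≈ 40.8 cabbage whites per acre

N̂ = 112·209/44 − 1 = 23408/44 − 1 = 531
Density = N̂ / area = 531 / 13 ≈ 40.846 → 40.8 per acre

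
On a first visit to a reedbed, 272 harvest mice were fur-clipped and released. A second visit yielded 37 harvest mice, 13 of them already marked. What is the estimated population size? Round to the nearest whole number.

N ≈ 774

N = (272 × 37) / 13 = 10064 / 13 ≈ 774.2 → 774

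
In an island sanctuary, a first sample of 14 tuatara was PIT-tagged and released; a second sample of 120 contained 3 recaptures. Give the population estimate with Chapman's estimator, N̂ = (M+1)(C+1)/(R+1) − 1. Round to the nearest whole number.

N ≈ 453

N̂ = (14+1)(120+1)/(3+1) − 1 = 15·121/4 − 1
= 1815/4 − 1 ≈ 453.8 − 1 ≈ 452.8 → 453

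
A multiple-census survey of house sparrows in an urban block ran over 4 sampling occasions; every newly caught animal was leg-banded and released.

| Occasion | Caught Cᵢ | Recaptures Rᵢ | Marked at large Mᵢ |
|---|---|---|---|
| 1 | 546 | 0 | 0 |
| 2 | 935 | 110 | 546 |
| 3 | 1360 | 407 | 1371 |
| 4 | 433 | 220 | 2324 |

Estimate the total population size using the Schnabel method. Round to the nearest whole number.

Σ MᵢCᵢ = 0·546 + 546·935 + 1371·1360 + 2324·433 = 0 + 510510 + 1864560 + 1006292 = 3381362
Σ Rᵢ = 0 + 110 + 407 + 220 = 737
N̂ = 3381362 / 737 ≈ 4588.0 → 4588

N ≈ 4588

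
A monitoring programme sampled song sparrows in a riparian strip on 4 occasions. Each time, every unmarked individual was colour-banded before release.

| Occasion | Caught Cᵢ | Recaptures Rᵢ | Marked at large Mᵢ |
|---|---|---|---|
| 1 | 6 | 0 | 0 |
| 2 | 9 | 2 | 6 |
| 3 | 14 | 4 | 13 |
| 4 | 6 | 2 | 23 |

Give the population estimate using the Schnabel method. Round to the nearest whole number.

N ≈ 47

Σ MᵢCᵢ = 0·6 + 6·9 + 13·14 + 23·6 = 0 + 54 + 182 + 138 = 374
Σ Rᵢ = 0 + 2 + 4 + 2 = 8
N̂ = 374 / 8 ≈ 46.8 → 47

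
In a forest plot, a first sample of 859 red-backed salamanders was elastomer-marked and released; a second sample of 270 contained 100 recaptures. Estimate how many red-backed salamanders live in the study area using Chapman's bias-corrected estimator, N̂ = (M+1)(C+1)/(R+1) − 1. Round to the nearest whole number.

N̂ = (859+1)(270+1)/(100+1) − 1 = 860·271/101 − 1
= 233060/101 − 1 ≈ 2307.5 − 1 ≈ 2306.5 → 2307

N ≈ 2307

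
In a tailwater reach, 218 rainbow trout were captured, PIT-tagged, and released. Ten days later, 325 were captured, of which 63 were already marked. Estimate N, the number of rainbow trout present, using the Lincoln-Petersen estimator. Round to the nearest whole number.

N ≈ 1125

The marked fraction in the recapture sample should equal the marked fraction in the population: 63/325 = 218/N.
N = (218 × 325) / 63 = 70850 / 63 ≈ 1124.6 → 1125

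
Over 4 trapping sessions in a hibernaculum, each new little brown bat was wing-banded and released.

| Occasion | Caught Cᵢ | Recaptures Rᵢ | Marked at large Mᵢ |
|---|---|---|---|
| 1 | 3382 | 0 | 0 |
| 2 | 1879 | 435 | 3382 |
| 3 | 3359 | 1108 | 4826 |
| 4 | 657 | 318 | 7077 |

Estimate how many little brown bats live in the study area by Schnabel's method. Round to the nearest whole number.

Σ MᵢCᵢ = 0·3382 + 3382·1879 + 4826·3359 + 7077·657 = 0 + 6354778 + 16210534 + 4649589 = 27214901
Σ Rᵢ = 0 + 435 + 1108 + 318 = 1861
N̂ = 27214901 / 1861 ≈ 14623.8 → 14624

N ≈ 14,624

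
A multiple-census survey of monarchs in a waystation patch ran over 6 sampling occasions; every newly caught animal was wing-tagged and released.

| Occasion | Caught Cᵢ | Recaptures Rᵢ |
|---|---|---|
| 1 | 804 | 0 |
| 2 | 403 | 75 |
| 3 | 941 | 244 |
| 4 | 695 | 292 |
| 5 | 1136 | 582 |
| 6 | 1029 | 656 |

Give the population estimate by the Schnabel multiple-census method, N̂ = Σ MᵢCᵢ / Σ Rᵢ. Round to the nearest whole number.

Marked at large before each occasion: Mᵢ = Σⱼ<ᵢ (Cⱼ − Rⱼ) → M1=0, M2=804, M3=1132, M4=1829, M5=2232, M6=2786
Σ MᵢCᵢ = 0·804 + 804·403 + 1132·941 + 1829·695 + 2232·1136 + 2786·1029 = 0 + 324012 + 1065212 + 1271155 + 2535552 + 2866794 = 8062725
Σ Rᵢ = 0 + 75 + 244 + 292 + 582 + 656 = 1849
N̂ = 8062725 / 1849 ≈ 4360.6 → 4361

N ≈ 4361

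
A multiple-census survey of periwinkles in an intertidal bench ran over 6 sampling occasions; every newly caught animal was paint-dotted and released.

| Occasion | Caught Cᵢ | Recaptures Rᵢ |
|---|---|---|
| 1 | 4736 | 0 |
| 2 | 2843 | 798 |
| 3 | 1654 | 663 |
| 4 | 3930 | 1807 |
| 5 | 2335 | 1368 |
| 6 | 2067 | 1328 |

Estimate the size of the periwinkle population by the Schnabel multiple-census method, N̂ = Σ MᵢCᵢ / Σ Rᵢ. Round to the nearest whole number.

Marked at large before each occasion: Mᵢ = Σⱼ<ᵢ (Cⱼ − Rⱼ) → M1=0, M2=4736, M3=6781, M4=7772, M5=9895, M6=10862
Σ MᵢCᵢ = 0·4736 + 4736·2843 + 6781·1654 + 7772·3930 + 9895·2335 + 10862·2067 = 0 + 13464448 + 11215774 + 30543960 + 23104825 + 22451754 = 100780761
Σ Rᵢ = 0 + 798 + 663 + 1807 + 1368 + 1328 = 5964
N̂ = 100780761 / 5964 ≈ 16898.2 → 16898

N ≈ 16,898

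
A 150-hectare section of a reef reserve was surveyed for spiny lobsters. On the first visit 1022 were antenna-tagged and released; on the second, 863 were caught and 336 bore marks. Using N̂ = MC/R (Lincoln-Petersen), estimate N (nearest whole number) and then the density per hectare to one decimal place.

N̂ = 1022·863/336 = 881986/336 ≈ 2625.0 → 2625
Density = N̂ / area = 2625 / 150 ≈ 17.50 → 17.5 per hectare

density ≈ 17.5 spiny lobsters per hectare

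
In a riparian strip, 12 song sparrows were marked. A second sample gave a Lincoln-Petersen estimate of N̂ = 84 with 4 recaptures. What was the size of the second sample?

From N = M·C/R: C = N·R / M = 84·4 / 12 = 336 / 12 = 28.

C = 28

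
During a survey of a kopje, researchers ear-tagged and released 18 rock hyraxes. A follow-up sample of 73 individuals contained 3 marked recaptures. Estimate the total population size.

If marked individuals mix randomly, R/C ≈ M/N, giving N ≈ M·C/R.
N = (18 × 73) / 3 = 1314 / 3 = 438

N = 438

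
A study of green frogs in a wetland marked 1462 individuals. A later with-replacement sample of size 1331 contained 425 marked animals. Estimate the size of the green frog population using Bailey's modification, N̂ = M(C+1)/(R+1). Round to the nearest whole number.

N̂ = 1462·(1331+1)/(425+1) = 1462·1332/426 = 1947384/426 ≈ 4571.3 → 4571

N ≈ 4571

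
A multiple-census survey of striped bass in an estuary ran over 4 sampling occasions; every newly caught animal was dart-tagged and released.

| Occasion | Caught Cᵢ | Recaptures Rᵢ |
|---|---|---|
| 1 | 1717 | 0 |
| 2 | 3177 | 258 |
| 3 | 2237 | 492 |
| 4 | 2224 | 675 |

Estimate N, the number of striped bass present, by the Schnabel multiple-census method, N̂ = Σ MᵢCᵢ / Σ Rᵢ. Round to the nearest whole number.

N ≈ 21,065

Marked at large before each occasion: Mᵢ = Σⱼ<ᵢ (Cⱼ − Rⱼ) → M1=0, M2=1717, M3=4636, M4=6381
Σ MᵢCᵢ = 0·1717 + 1717·3177 + 4636·2237 + 6381·2224 = 0 + 5454909 + 10370732 + 14191344 = 30016985
Σ Rᵢ = 0 + 258 + 492 + 675 = 1425
N̂ = 30016985 / 1425 ≈ 21064.6 → 21065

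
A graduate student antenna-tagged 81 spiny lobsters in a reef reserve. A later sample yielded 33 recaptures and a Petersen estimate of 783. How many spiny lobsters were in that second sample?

From N = M·C/R: C = N·R / M = 783·33 / 81 = 25839 / 81 = 319.

C = 319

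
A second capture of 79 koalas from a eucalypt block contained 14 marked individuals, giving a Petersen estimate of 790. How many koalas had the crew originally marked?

M = 140

From N = M·C/R: M = N·R / C = 790·14 / 79 = 11060 / 79 = 140.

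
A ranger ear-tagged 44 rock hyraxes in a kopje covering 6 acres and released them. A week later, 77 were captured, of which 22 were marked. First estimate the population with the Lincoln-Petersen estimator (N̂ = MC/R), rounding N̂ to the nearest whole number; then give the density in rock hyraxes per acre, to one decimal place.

density ≈ 25.7 rock hyraxes per acre

N̂ = 44·77/22 = 3388/22 = 154
Density = N̂ / area = 154 / 6 ≈ 25.67 → 25.7 per acre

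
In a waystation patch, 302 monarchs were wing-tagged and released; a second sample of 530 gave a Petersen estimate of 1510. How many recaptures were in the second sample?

R = 106

From N = M·C/R: R = M·C / N = 302·530 / 1510 = 160060 / 1510 = 106.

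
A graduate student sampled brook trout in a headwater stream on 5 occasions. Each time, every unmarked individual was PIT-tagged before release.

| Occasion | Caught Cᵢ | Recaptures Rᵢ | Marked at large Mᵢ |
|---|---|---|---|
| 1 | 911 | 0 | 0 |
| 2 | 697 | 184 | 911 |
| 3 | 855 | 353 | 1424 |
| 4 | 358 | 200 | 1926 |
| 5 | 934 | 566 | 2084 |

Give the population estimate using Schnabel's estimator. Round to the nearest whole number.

Σ MᵢCᵢ = 0·911 + 911·697 + 1424·855 + 1926·358 + 2084·934 = 0 + 634967 + 1217520 + 689508 + 1946456 = 4488451
Σ Rᵢ = 0 + 184 + 353 + 200 + 566 = 1303
N̂ = 4488451 / 1303 ≈ 3444.7 → 3445

N ≈ 3445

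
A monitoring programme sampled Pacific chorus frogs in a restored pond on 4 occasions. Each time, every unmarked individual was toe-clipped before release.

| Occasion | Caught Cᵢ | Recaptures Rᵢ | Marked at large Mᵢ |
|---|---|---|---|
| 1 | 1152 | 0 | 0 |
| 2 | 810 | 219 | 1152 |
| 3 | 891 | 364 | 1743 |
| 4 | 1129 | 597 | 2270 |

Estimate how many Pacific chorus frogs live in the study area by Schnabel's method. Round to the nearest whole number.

Σ MᵢCᵢ = 0·1152 + 1152·810 + 1743·891 + 2270·1129 = 0 + 933120 + 1553013 + 2562830 = 5048963
Σ Rᵢ = 0 + 219 + 364 + 597 = 1180
N̂ = 5048963 / 1180 ≈ 4278.8 → 4279

N ≈ 4279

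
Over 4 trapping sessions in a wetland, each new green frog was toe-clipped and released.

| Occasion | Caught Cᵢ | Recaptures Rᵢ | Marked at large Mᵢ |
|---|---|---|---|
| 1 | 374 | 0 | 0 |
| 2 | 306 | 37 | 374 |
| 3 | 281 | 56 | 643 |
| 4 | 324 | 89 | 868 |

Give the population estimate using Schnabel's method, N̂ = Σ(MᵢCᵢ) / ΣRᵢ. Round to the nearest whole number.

N ≈ 3167

Σ MᵢCᵢ = 0·374 + 374·306 + 643·281 + 868·324 = 0 + 114444 + 180683 + 281232 = 576359
Σ Rᵢ = 0 + 37 + 56 + 89 = 182
N̂ = 576359 / 182 ≈ 3166.8 → 3167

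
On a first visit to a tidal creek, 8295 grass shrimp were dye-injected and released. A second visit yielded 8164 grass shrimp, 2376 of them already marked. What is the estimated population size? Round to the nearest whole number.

N ≈ 28,502

N = (8295 × 8164) / 2376 = 67720380 / 2376 ≈ 28501.8 → 28502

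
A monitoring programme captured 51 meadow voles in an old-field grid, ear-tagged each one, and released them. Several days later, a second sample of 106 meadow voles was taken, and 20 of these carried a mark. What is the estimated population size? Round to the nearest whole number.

Lincoln-Petersen assumes M/N = R/C, so N = M·C / R.
N = (51 × 106) / 20 = 5406 / 20 ≈ 270.3 → 270

N ≈ 270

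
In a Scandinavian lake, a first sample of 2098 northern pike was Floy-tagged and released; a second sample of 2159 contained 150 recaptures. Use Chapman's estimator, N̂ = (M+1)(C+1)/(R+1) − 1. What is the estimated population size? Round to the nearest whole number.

N̂ = (2098+1)(2159+1)/(150+1) − 1 = 2099·2160/151 − 1
= 4533840/151 − 1 ≈ 30025.4 − 1 ≈ 30024.4 → 30024

N ≈ 30,024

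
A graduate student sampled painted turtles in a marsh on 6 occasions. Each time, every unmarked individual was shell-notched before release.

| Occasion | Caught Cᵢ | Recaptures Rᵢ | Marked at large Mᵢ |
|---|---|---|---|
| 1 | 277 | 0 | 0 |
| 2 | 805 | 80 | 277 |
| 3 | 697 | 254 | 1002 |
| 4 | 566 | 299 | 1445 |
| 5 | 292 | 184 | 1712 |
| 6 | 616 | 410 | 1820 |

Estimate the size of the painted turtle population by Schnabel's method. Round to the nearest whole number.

Σ MᵢCᵢ = 0·277 + 277·805 + 1002·697 + 1445·566 + 1712·292 + 1820·616 = 0 + 222985 + 698394 + 817870 + 499904 + 1121120 = 3360273
Σ Rᵢ = 0 + 80 + 254 + 299 + 184 + 410 = 1227
N̂ = 3360273 / 1227 ≈ 2738.6 → 2739

N ≈ 2739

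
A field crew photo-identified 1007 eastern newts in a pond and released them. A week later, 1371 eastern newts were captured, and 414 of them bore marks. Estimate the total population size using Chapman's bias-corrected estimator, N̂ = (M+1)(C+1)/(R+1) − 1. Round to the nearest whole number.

N̂ = (1007+1)(1371+1)/(414+1) − 1 = 1008·1372/415 − 1
= 1382976/415 − 1 ≈ 3332.47 − 1 ≈ 3331.47 → 3331

N ≈ 3331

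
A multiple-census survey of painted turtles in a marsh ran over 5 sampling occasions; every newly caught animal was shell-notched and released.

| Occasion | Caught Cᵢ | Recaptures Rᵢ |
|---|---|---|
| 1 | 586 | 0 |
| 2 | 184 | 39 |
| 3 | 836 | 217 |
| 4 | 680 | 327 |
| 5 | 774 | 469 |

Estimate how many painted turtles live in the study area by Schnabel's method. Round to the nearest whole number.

Marked at large before each occasion: Mᵢ = Σⱼ<ᵢ (Cⱼ − Rⱼ) → M1=0, M2=586, M3=731, M4=1350, M5=1703
Σ MᵢCᵢ = 0·586 + 586·184 + 731·836 + 1350·680 + 1703·774 = 0 + 107824 + 611116 + 918000 + 1318122 = 2955062
Σ Rᵢ = 0 + 39 + 217 + 327 + 469 = 1052
N̂ = 2955062 / 1052 ≈ 2809.0 → 2809

N ≈ 2809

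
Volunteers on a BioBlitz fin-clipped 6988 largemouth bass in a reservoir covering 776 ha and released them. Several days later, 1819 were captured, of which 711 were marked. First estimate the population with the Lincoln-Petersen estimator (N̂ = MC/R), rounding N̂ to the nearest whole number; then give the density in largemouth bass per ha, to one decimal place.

N̂ = 6988·1819/711 = 12711172/711 ≈ 17877.9 → 17878
Density = N̂ / area = 17878 / 776 ≈ 23.04 → 23.0 per ha

density ≈ 23.0 largemouth bass per ha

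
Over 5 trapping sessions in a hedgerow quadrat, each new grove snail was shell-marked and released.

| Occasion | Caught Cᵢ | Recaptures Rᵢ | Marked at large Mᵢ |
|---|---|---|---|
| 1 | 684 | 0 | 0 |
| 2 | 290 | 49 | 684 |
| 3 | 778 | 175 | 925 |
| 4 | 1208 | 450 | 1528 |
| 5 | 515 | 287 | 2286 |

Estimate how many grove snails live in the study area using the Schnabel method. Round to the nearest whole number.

Σ MᵢCᵢ = 0·684 + 684·290 + 925·778 + 1528·1208 + 2286·515 = 0 + 198360 + 719650 + 1845824 + 1177290 = 3941124
Σ Rᵢ = 0 + 49 + 175 + 450 + 287 = 961
N̂ = 3941124 / 961 ≈ 4101.1 → 4101

N ≈ 4101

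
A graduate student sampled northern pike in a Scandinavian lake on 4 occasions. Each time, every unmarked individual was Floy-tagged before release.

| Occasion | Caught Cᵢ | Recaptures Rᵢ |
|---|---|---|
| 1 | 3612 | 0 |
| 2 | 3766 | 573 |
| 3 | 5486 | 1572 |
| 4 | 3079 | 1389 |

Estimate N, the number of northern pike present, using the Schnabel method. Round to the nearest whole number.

Marked at large before each occasion: Mᵢ = Σⱼ<ᵢ (Cⱼ − Rⱼ) → M1=0, M2=3612, M3=6805, M4=10719
Σ MᵢCᵢ = 0·3612 + 3612·3766 + 6805·5486 + 10719·3079 = 0 + 13602792 + 37332230 + 33003801 = 83938823
Σ Rᵢ = 0 + 573 + 1572 + 1389 = 3534
N̂ = 83938823 / 3534 ≈ 23751.8 → 23752

N ≈ 23,752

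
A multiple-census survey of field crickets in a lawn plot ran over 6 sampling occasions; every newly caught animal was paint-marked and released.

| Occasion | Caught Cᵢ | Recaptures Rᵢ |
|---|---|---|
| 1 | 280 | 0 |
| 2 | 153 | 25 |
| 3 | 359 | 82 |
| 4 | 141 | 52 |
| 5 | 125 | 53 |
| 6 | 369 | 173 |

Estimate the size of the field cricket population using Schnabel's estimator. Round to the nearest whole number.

N ≈ 1805

Marked at large before each occasion: Mᵢ = Σⱼ<ᵢ (Cⱼ − Rⱼ) → M1=0, M2=280, M3=408, M4=685, M5=774, M6=846
Σ MᵢCᵢ = 0·280 + 280·153 + 408·359 + 685·141 + 774·125 + 846·369 = 0 + 42840 + 146472 + 96585 + 96750 + 312174 = 694821
Σ Rᵢ = 0 + 25 + 82 + 52 + 53 + 173 = 385
N̂ = 694821 / 385 ≈ 1804.7 → 1805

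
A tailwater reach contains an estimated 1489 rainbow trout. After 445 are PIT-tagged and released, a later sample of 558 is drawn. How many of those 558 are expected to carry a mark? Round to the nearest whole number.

expected recaptures ≈ 167

Expected recaptures E[R] = M·C / N.
E[R] = 445 × 558 / 1489 = 248310 / 1489 ≈ 166.8 → 167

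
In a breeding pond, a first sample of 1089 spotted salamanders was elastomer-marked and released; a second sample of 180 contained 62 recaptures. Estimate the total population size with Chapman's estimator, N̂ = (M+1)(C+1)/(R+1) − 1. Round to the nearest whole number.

N̂ = (1089+1)(180+1)/(62+1) − 1 = 1090·181/63 − 1
= 197290/63 − 1 ≈ 3131.6 − 1 ≈ 3130.6 → 3131

N ≈ 3131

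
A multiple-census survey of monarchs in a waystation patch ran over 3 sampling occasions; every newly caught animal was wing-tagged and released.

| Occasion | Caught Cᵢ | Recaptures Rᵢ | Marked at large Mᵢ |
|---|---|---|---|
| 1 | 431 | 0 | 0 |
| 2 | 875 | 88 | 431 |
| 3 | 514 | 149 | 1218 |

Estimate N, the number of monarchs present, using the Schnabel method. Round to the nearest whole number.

N ≈ 4233

Σ MᵢCᵢ = 0·431 + 431·875 + 1218·514 = 0 + 377125 + 626052 = 1003177
Σ Rᵢ = 0 + 88 + 149 = 237
N̂ = 1003177 / 237 ≈ 4232.8 → 4233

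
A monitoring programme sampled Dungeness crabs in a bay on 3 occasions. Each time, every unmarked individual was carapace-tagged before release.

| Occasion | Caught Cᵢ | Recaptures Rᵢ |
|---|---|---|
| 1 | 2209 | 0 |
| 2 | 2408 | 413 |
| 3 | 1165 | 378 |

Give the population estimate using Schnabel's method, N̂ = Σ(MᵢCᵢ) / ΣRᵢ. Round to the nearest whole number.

N ≈ 12,916

Marked at large before each occasion: Mᵢ = Σⱼ<ᵢ (Cⱼ − Rⱼ) → M1=0, M2=2209, M3=4204
Σ MᵢCᵢ = 0·2209 + 2209·2408 + 4204·1165 = 0 + 5319272 + 4897660 = 10216932
Σ Rᵢ = 0 + 413 + 378 = 791
N̂ = 10216932 / 791 ≈ 12916.48 → 12916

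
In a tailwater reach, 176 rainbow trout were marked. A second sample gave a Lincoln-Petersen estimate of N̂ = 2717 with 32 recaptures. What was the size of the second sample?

C = 494

From N = M·C/R: C = N·R / M = 2717·32 / 176 = 86944 / 176 = 494.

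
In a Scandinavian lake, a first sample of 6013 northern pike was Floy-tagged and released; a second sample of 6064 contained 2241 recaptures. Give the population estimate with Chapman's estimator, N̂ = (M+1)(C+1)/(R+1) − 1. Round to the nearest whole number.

N ≈ 16,268

N̂ = (6013+1)(6064+1)/(2241+1) − 1 = 6014·6065/2242 − 1
= 36474910/2242 − 1 ≈ 16268.9 − 1 ≈ 16267.9 → 16268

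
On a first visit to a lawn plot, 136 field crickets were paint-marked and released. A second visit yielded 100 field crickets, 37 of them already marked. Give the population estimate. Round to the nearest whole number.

N ≈ 368

If marked individuals mix randomly, R/C ≈ M/N, giving N ≈ M·C/R.
N = (136 × 100) / 37 = 13600 / 37 ≈ 367.6 → 368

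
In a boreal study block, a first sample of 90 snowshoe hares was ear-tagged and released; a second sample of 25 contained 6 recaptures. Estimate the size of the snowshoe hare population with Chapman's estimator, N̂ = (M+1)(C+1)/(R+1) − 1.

N = 337

N̂ = (90+1)(25+1)/(6+1) − 1 = 91·26/7 − 1
= 2366/7 − 1 = 338 − 1 = 337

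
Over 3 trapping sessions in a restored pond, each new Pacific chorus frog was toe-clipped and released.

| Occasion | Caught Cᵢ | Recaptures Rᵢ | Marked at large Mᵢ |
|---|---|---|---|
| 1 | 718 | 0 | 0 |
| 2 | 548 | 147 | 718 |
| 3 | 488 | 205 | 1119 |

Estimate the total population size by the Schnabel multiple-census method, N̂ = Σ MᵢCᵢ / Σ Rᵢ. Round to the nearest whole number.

Σ MᵢCᵢ = 0·718 + 718·548 + 1119·488 = 0 + 393464 + 546072 = 939536
Σ Rᵢ = 0 + 147 + 205 = 352
N̂ = 939536 / 352 ≈ 2669.1 → 2669

N ≈ 2669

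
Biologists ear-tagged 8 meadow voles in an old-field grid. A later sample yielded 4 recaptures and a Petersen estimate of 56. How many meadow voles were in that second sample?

From N = M·C/R: C = N·R / M = 56·4 / 8 = 224 / 8 = 28.

C = 28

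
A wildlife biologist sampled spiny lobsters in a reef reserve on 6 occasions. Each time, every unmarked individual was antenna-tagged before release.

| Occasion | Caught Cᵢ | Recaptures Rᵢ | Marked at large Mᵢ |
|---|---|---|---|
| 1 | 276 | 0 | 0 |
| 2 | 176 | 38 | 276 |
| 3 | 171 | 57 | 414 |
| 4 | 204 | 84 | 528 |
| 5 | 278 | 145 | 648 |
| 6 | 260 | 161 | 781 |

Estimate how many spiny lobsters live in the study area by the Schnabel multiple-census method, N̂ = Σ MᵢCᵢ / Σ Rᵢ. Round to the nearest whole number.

Σ MᵢCᵢ = 0·276 + 276·176 + 414·171 + 528·204 + 648·278 + 781·260 = 0 + 48576 + 70794 + 107712 + 180144 + 203060 = 610286
Σ Rᵢ = 0 + 38 + 57 + 84 + 145 + 161 = 485
N̂ = 610286 / 485 ≈ 1258.3 → 1258

N ≈ 1258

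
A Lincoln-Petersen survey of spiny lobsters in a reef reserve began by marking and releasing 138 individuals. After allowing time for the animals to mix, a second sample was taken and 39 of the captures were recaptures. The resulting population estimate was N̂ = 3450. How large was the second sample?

From N = M·C/R: C = N·R / M = 3450·39 / 138 = 134550 / 138 = 975.

C = 975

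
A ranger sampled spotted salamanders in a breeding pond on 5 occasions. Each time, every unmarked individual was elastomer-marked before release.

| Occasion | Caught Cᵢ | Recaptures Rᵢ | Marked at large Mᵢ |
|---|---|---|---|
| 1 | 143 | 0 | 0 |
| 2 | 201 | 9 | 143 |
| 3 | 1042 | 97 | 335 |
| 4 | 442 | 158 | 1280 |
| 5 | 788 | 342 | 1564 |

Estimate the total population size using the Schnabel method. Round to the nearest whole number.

N ≈ 3591

Σ MᵢCᵢ = 0·143 + 143·201 + 335·1042 + 1280·442 + 1564·788 = 0 + 28743 + 349070 + 565760 + 1232432 = 2176005
Σ Rᵢ = 0 + 9 + 97 + 158 + 342 = 606
N̂ = 2176005 / 606 ≈ 3590.8 → 3591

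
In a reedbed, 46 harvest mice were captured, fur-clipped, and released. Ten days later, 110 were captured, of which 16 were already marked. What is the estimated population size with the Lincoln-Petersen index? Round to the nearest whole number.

Lincoln-Petersen assumes M/N = R/C, so N = M·C / R.
N = (46 × 110) / 16 = 5060 / 16 ≈ 316.2 → 316

N ≈ 316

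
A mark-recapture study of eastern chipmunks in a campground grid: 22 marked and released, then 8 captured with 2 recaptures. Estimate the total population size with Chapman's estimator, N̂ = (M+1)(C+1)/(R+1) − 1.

N̂ = (22+1)(8+1)/(2+1) − 1 = 23·9/3 − 1
= 207/3 − 1 = 69 − 1 = 68

N = 68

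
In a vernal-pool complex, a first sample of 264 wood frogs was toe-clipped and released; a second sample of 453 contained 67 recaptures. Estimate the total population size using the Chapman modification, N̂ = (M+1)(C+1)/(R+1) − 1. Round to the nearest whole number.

N̂ = (264+1)(453+1)/(67+1) − 1 = 265·454/68 − 1
= 120310/68 − 1 ≈ 1769.3 − 1 ≈ 1768.3 → 1768

N ≈ 1768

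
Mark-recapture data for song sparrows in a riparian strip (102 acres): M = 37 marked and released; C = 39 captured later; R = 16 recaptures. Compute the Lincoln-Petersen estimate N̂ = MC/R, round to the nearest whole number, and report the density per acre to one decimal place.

density ≈ 0.9 song sparrows per acre

N̂ = 37·39/16 = 1443/16 ≈ 90.2 → 90
Density = N̂ / area = 90 / 102 ≈ 0.88 → 0.9 per acre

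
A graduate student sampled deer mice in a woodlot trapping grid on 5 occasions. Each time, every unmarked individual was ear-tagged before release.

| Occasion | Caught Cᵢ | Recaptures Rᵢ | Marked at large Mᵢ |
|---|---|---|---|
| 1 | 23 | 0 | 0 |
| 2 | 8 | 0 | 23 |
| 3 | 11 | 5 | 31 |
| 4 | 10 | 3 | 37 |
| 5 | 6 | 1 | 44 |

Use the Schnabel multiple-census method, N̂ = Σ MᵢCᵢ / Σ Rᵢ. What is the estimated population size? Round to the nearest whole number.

N ≈ 129

Σ MᵢCᵢ = 0·23 + 23·8 + 31·11 + 37·10 + 44·6 = 0 + 184 + 341 + 370 + 264 = 1159
Σ Rᵢ = 0 + 0 + 5 + 3 + 1 = 9
N̂ = 1159 / 9 ≈ 128.8 → 129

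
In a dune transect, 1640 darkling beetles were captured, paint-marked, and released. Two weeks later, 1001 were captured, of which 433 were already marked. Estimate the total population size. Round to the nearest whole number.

If marked individuals mix randomly, R/C ≈ M/N, giving N ≈ M·C/R.
N = (1640 × 1001) / 433 = 1641640 / 433 ≈ 3791.3 → 3791

N ≈ 3791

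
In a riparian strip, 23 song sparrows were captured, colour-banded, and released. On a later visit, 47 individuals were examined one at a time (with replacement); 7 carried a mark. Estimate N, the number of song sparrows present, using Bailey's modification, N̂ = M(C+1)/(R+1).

N̂ = 23·(47+1)/(7+1) = 23·48/8 = 1104/8 = 138

N = 138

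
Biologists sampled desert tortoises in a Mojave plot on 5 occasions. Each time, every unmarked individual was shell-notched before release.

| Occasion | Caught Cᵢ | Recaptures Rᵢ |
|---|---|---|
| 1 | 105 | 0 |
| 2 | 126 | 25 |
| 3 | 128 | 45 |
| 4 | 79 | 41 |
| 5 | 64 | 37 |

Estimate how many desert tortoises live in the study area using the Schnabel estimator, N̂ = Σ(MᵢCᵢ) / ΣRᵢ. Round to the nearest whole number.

Marked at large before each occasion: Mᵢ = Σⱼ<ᵢ (Cⱼ − Rⱼ) → M1=0, M2=105, M3=206, M4=289, M5=327
Σ MᵢCᵢ = 0·105 + 105·126 + 206·128 + 289·79 + 327·64 = 0 + 13230 + 26368 + 22831 + 20928 = 83357
Σ Rᵢ = 0 + 25 + 45 + 41 + 37 = 148
N̂ = 83357 / 148 ≈ 563.2 → 563

N ≈ 563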